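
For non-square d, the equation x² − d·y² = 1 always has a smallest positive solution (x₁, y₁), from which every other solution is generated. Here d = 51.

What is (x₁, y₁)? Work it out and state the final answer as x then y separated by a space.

√51 → a₀=7, period (7,14); ℓ=2 even so k=1
i=0: a=7 ⇒ p=7, q=1
i=1: a=7 ⇒ p=50, q=7
→ (50, 7).  Check: 50²=2500, 51·7²=2499, difference 1.

50 7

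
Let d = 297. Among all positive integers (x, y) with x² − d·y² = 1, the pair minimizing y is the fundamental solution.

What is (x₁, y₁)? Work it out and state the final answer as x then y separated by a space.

√297 → a₀=17, period (4,3,1,1,2,1,1,3,4,34); ℓ=10 even so k=9
k=0  a_k=17  p_k/q_k = 17/1
k=1  a_k=4  p_k/q_k = 69/4
k=2  a_k=3  p_k/q_k = 224/13
k=3  a_k=1  p_k/q_k = 293/17
k=4  a_k=1  p_k/q_k = 517/30
k=5  a_k=2  p_k/q_k = 1327/77
…
k=8  a_k=3  p_k/q_k = 11357/659
k=9  a_k=4  p_k/q_k = 48599/2820
fundamental: x₁=48599, y₁=2820  (since 2361862801 − 297·7952400 = 1)

48599 2820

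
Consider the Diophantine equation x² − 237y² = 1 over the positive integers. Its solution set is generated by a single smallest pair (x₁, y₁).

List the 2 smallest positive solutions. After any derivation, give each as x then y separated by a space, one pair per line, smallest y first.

228151 14820
104105757601 6762395640

[15; 2,1,1,7,10,7,1,1,2,30] for √237; ℓ=10 ⇒ convergent index 9
a_0=15:  p_0=15·1+0=15,  q_0=15·0+1=1
…
a_2=1:  p_2=1·31+15=46,  q_2=1·2+1=3
a_3=1:  p_3=1·46+31=77,  q_3=1·3+2=5
a_4=7:  p_4=7·77+46=585,  q_4=7·5+3=38
a_5=10:  p_5=10·585+77=5927,  q_5=10·38+5=385
a_6=7:  p_6=7·5927+585=42074,  q_6=7·385+38=2733
a_7=1:  p_7=1·42074+5927=48001,  q_7=1·2733+385=3118
a_8=1:  p_8=1·48001+42074=90075,  q_8=1·3118+2733=5851
a_9=2:  p_9=2·90075+48001=228151,  q_9=2·5851+3118=14820
→ (228151, 14820).  Check: 228151²=52052878801, 237·14820²=52052878800, difference 1.
(228151+14820√237)^2 = 104105757601 + 6762395640√237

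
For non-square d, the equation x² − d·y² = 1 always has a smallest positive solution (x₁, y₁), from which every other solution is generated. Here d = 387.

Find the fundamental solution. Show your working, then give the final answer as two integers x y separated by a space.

d=387: √d = [19; 1,2,19,2,1,38] (ℓ=6, even), read p_5/q_5
k=0  a_k=19  p_k/q_k = 19/1
…
k=2  a_k=2  p_k/q_k = 59/3
…
k=4  a_k=2  p_k/q_k = 2341/119
k=5  a_k=1  p_k/q_k = 3482/177
→ (3482, 177).  Check: 3482²=12124324, 387·177²=12124323, difference 1.

3482 177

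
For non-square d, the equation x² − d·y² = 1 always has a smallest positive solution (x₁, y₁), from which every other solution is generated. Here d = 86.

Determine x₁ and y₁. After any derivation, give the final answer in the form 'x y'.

10405 1122

√86 → a₀=9, period (3,1,1,1,8,1,1,1,3,18); ℓ=10 even so k=9
step 0: (9, 1)  from 9·(1,0) + (0,1)
step 1: (28, 3)  from 3·(9,1) + (1,0)
step 2: (37, 4)  from 1·(28,3) + (9,1)
…
step 4: (102, 11)  from 1·(65,7) + (37,4)
step 5: (881, 95)  from 8·(102,11) + (65,7)
…
step 8: (2847, 307)  from 1·(1864,201) + (983,106)
step 9: (10405, 1122)  from 3·(2847,307) + (1864,201)
fundamental: x₁=10405, y₁=1122  (since 108264025 − 86·1258884 = 1)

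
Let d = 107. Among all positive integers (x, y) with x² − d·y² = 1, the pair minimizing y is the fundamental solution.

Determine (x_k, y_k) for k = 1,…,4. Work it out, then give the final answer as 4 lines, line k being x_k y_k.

962 93
1850887 178932
3561105626 344265075
6851565373537 662365825368

[10; 2,1,9,1,2,20] for √107; ℓ=6 ⇒ convergent index 5
step 0: (10, 1)  from 10·(1,0) + (0,1)
step 1: (21, 2)  from 2·(10,1) + (1,0)
…
step 3: (300, 29)  from 9·(31,3) + (21,2)
step 4: (331, 32)  from 1·(300,29) + (31,3)
step 5: (962, 93)  from 2·(331,32) + (300,29)
fundamental: x₁=962, y₁=93  (since 925444 − 107·8649 = 1)
(962+93√107)^2 = 1850887 + 178932√107
(962+93√107)^3 = 3561105626 + 344265075√107
(962+93√107)^4 = 6851565373537 + 662365825368√107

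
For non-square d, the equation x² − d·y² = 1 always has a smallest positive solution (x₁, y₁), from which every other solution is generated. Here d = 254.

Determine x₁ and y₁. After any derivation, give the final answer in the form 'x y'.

255 16

[15; 1,14,1,30] for √254; ℓ=4 ⇒ convergent index 3
a_0=15:  p_0=15·1+0=15,  q_0=15·0+1=1
…
a_2=14:  p_2=14·16+15=239,  q_2=14·1+1=15
a_3=1:  p_3=1·239+16=255,  q_3=1·15+1=16
fundamental: x₁=255, y₁=16  (since 65025 − 254·256 = 1)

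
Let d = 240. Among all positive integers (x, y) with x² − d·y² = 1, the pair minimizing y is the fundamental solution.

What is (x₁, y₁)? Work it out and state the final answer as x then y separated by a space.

31 2

√240 = [15; 2,30, …], period ℓ=2 (even) → k=1
step 0: (15, 1)  from 15·(1,0) + (0,1)
step 1: (31, 2)  from 2·(15,1) + (1,0)
(x₁, y₁) = (31, 2);  31² − 240·2² = 1 ✓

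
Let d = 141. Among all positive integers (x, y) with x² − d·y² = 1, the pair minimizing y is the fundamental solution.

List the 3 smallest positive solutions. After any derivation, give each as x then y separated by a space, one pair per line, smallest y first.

95 8
18049 1520
3429215 288792

√141 → a₀=11, period (1,6,1,22); ℓ=4 even so k=3
i=0: a=11 ⇒ p=11, q=1
i=1: a=1 ⇒ p=12, q=1
i=2: a=6 ⇒ p=83, q=7
i=3: a=1 ⇒ p=95, q=8
→ (95, 8).  Check: 95²=9025, 141·8²=9024, difference 1.
(95+8√141)^2 = 18049 + 1520√141
(95+8√141)^3 = 3429215 + 288792√141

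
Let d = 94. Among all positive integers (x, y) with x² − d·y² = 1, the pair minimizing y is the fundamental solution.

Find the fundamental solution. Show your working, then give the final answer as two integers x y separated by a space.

d=94: √d = [9; 1,2,3,1,1,…,2,1,18] (ℓ=16, even), read p_15/q_15
step 0: (9, 1)  from 9·(1,0) + (0,1)
…
step 4: (126, 13)  from 1·(97,10) + (29,3)
…
step 6: (1241, 128)  from 5·(223,23) + (126,13)
step 7: (1464, 151)  from 1·(1241,128) + (223,23)
…
step 10: (85038, 8771)  from 5·(14417,1487) + (12953,1336)
…
step 13: (652934, 67345)  from 3·(184493,19029) + (99455,10258)
step 14: (1490361, 153719)  from 2·(652934,67345) + (184493,19029)
step 15: (2143295, 221064)  from 1·(1490361,153719) + (652934,67345)
fundamental: x₁=2143295, y₁=221064  (since 4593713457025 − 94·48869292096 = 1)

2143295 221064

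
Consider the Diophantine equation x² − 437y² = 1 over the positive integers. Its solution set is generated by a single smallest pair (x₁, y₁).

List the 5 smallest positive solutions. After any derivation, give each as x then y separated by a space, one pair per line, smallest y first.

√437 → a₀=20, period (1,9,2,9,1,40); ℓ=6 even so k=5
a_0=20:  p_0=20·1+0=20,  q_0=20·0+1=1
a_1=1:  p_1=1·20+1=21,  q_1=1·1+0=1
a_2=9:  p_2=9·21+20=209,  q_2=9·1+1=10
a_3=2:  p_3=2·209+21=439,  q_3=2·10+1=21
a_4=9:  p_4=9·439+209=4160,  q_4=9·21+10=199
a_5=1:  p_5=1·4160+439=4599,  q_5=1·199+21=220
(x₁, y₁) = (4599, 220);  4599² − 437·220² = 1 ✓
(x_2, y_2) = (4599·4599 + 437·220·220, 4599·220 + 220·4599) = (42301601, 2023560)
(x_3, y_3) = (4599·42301601 + 437·220·2023560, 4599·2023560 + 220·42301601) = (389090121399, 18612704660)
(x_4, y_4) = (4599·389090121399 + 437·220·18612704660, 4599·18612704660 + 220·389090121399) = (3578850894326401, 171199655439120)
(x_5, y_5) = (4599·3578850894326401 + 437·220·171199655439120, 4599·171199655439120 + 220·3578850894326401) = (32918270136924114999, 1574694412116321100)

4599 220
42301601 2023560
389090121399 18612704660
3578850894326401 171199655439120
32918270136924114999 1574694412116321100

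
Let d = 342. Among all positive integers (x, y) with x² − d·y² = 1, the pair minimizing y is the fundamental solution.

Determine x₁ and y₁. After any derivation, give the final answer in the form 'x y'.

√342 → a₀=18, period (2,36); ℓ=2 even so k=1
k=0  a_k=18  p_k/q_k = 18/1
k=1  a_k=2  p_k/q_k = 37/2
(x₁, y₁) = (37, 2);  37² − 342·2² = 1 ✓

37 2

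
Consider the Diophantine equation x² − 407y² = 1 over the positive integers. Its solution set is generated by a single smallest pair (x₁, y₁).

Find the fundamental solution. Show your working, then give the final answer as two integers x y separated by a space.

√407 = [20; 5,1,2,1,5,40, …], period ℓ=6 (even) → k=5
k=0  a_k=20  p_k/q_k = 20/1
…
k=3  a_k=2  p_k/q_k = 343/17
k=4  a_k=1  p_k/q_k = 464/23
k=5  a_k=5  p_k/q_k = 2663/132
fundamental: x₁=2663, y₁=132  (since 7091569 − 407·17424 = 1)

2663 132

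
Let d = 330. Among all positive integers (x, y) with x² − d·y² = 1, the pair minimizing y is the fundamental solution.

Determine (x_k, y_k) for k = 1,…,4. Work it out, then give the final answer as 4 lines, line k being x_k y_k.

109 6
23761 1308
5179789 285138
1129170241 62158776

[18; 6,36] for √330; ℓ=2 ⇒ convergent index 1
step 0: (18, 1)  from 18·(1,0) + (0,1)
step 1: (109, 6)  from 6·(18,1) + (1,0)
(x₁, y₁) = (109, 6);  109² − 330·6² = 1 ✓
(x_2, y_2) = (109·109 + 330·6·6, 109·6 + 6·109) = (23761, 1308)
(x_3, y_3) = (109·23761 + 330·6·1308, 109·1308 + 6·23761) = (5179789, 285138)
(x_4, y_4) = (109·5179789 + 330·6·285138, 109·285138 + 6·5179789) = (1129170241, 62158776)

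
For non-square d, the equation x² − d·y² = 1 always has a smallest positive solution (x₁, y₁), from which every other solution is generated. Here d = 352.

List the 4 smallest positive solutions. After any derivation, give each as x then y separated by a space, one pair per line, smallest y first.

√352 → a₀=18, period (1,3,5,9,5,3,1,36); ℓ=8 even so k=7
step 0: (18, 1)  from 18·(1,0) + (0,1)
…
step 3: (394, 21)  from 5·(75,4) + (19,1)
…
step 5: (18499, 986)  from 5·(3621,193) + (394,21)
step 6: (59118, 3151)  from 3·(18499,986) + (3621,193)
step 7: (77617, 4137)  from 1·(59118,3151) + (18499,986)
fundamental: x₁=77617, y₁=4137  (since 6024398689 − 352·17114769 = 1)
k=2:  x_2 = 77617·77617+352·4137·4137 = 12048797377,  y_2 = 77617·4137+4137·77617 = 642203058
k=3:  x_3 = 77617·12048797377+352·4137·642203058 = 1870383011943601,  y_3 = 77617·642203058+4137·12048797377 = 99691749501435
k=4:  x_4 = 77617·1870383011943601+352·4137·99691749501435 = 290347036464004160257,  y_4 = 77617·99691749501435+4137·1870383011943601 = 15475549041463557732

77617 4137
12048797377 642203058
1870383011943601 99691749501435
290347036464004160257 15475549041463557732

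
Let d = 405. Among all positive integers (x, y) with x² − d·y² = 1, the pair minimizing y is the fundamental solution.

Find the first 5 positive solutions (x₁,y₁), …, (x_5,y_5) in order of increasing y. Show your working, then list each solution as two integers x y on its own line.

d=405: √d = [20; 8,40] (ℓ=2, even), read p_1/q_1
k=0  a_k=20  p_k/q_k = 20/1
k=1  a_k=8  p_k/q_k = 161/8
(x₁, y₁) = (161, 8);  161² − 405·8² = 1 ✓
(x_2, y_2) = (161·161 + 405·8·8, 161·8 + 8·161) = (51841, 2576)
(x_3, y_3) = (161·51841 + 405·8·2576, 161·2576 + 8·51841) = (16692641, 829464)
(x_4, y_4) = (161·16692641 + 405·8·829464, 161·829464 + 8·16692641) = (5374978561, 267084832)
(x_5, y_5) = (161·5374978561 + 405·8·267084832, 161·267084832 + 8·5374978561) = (1730726404001, 86000486440)

161 8
51841 2576
16692641 829464
5374978561 267084832
1730726404001 86000486440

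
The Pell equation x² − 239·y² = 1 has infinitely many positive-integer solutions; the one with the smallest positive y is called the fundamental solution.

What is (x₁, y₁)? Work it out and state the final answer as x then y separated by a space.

6195120 400729

d=239: √d = [15; 2,5,1,2,4,15,4,2,1,5,2,30] (ℓ=12, even), read p_11/q_11
a_0=15:  p_0=15·1+0=15,  q_0=15·0+1=1
a_1=2:  p_1=2·15+1=31,  q_1=2·1+0=2
a_2=5:  p_2=5·31+15=170,  q_2=5·2+1=11
a_3=1:  p_3=1·170+31=201,  q_3=1·11+2=13
…
a_5=4:  p_5=4·572+201=2489,  q_5=4·37+13=161
a_6=15:  p_6=15·2489+572=37907,  q_6=15·161+37=2452
a_7=4:  p_7=4·37907+2489=154117,  q_7=4·2452+161=9969
…
a_9=1:  p_9=1·346141+154117=500258,  q_9=1·22390+9969=32359
a_10=5:  p_10=5·500258+346141=2847431,  q_10=5·32359+22390=184185
a_11=2:  p_11=2·2847431+500258=6195120,  q_11=2·184185+32359=400729
→ (6195120, 400729).  Check: 6195120²=38379511814400, 239·400729²=38379511814399, difference 1.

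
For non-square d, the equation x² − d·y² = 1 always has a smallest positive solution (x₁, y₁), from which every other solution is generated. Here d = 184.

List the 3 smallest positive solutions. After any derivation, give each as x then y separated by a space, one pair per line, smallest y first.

24335 1794
1184384449 87313980
57643991108495 4249571404806

[13; 1,1,3,2,1,2,1,2,3,1,1,26] for √184; ℓ=12 ⇒ convergent index 11
step 0: (13, 1)  from 13·(1,0) + (0,1)
…
step 2: (27, 2)  from 1·(14,1) + (13,1)
step 3: (95, 7)  from 3·(27,2) + (14,1)
…
step 5: (312, 23)  from 1·(217,16) + (95,7)
…
step 7: (1153, 85)  from 1·(841,62) + (312,23)
step 8: (3147, 232)  from 2·(1153,85) + (841,62)
step 9: (10594, 781)  from 3·(3147,232) + (1153,85)
step 10: (13741, 1013)  from 1·(10594,781) + (3147,232)
step 11: (24335, 1794)  from 1·(13741,1013) + (10594,781)
→ (24335, 1794).  Check: 24335²=592192225, 184·1794²=592192224, difference 1.
(24335+1794√184)^2 = 1184384449 + 87313980√184
(24335+1794√184)^3 = 57643991108495 + 4249571404806√184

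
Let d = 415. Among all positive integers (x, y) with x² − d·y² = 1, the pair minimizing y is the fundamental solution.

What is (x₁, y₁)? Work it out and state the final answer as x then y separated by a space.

18412804 903849

[20; 2,1,2,4,6,…,1,2,40] for √415; ℓ=16 ⇒ convergent index 15
step 0: (20, 1)  from 20·(1,0) + (0,1)
step 1: (41, 2)  from 2·(20,1) + (1,0)
…
step 11: (508372, 24955)  from 6·(77473,3803) + (43534,2137)
step 12: (2110961, 103623)  from 4·(508372,24955) + (77473,3803)
step 13: (4730294, 232201)  from 2·(2110961,103623) + (508372,24955)
step 14: (6841255, 335824)  from 1·(4730294,232201) + (2110961,103623)
step 15: (18412804, 903849)  from 2·(6841255,335824) + (4730294,232201)
→ (18412804, 903849).  Check: 18412804²=339031351142416, 415·903849²=339031351142415, difference 1.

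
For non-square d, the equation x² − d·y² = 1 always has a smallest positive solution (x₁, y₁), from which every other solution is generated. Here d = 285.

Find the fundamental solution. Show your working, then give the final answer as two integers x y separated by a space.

d=285: √d = [16; 1,7,2,7,1,32] (ℓ=6, even), read p_5/q_5
a_0=16:  p_0=16·1+0=16,  q_0=16·0+1=1
a_1=1:  p_1=1·16+1=17,  q_1=1·1+0=1
a_2=7:  p_2=7·17+16=135,  q_2=7·1+1=8
a_3=2:  p_3=2·135+17=287,  q_3=2·8+1=17
a_4=7:  p_4=7·287+135=2144,  q_4=7·17+8=127
a_5=1:  p_5=1·2144+287=2431,  q_5=1·127+17=144
(x₁, y₁) = (2431, 144);  2431² − 285·144² = 1 ✓

2431 144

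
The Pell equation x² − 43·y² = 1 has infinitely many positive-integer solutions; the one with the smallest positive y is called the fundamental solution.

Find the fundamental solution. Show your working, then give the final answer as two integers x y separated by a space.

√43 → a₀=6, period (1,1,3,1,5,1,3,1,1,12); ℓ=10 even so k=9
i=0: a=6 ⇒ p=6, q=1
i=1: a=1 ⇒ p=7, q=1
…
i=7: a=3 ⇒ p=1541, q=235
i=8: a=1 ⇒ p=1941, q=296
i=9: a=1 ⇒ p=3482, q=531
→ (3482, 531).  Check: 3482²=12124324, 43·531²=12124323, difference 1.

3482 531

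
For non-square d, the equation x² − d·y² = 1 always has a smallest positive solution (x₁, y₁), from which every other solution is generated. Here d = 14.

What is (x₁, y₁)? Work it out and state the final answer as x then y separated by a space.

d=14: √d = [3; 1,2,1,6] (ℓ=4, even), read p_3/q_3
step 0: (3, 1)  from 3·(1,0) + (0,1)
…
step 2: (11, 3)  from 2·(4,1) + (3,1)
step 3: (15, 4)  from 1·(11,3) + (4,1)
fundamental: x₁=15, y₁=4  (since 225 − 14·16 = 1)

15 4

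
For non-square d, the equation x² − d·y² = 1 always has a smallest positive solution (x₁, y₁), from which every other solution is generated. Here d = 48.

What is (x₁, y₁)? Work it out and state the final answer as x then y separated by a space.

√48 = [6; 1,12, …], period ℓ=2 (even) → k=1
k=0  a_k=6  p_k/q_k = 6/1
k=1  a_k=1  p_k/q_k = 7/1
(x₁, y₁) = (7, 1);  7² − 48·1² = 1 ✓

7 1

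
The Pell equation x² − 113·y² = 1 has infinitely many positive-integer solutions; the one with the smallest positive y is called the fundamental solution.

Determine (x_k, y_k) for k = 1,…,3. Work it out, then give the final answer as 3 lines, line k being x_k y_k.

[10; 1,1,1,2,2,1,1,1,20] for √113; ℓ=9 ⇒ convergent index 17
step 0: (10, 1)  from 10·(1,0) + (0,1)
…
step 2: (21, 2)  from 1·(11,1) + (10,1)
…
step 8: (776, 73)  from 1·(489,46) + (287,27)
…
step 10: (16785, 1579)  from 1·(16009,1506) + (776,73)
…
step 12: (49579, 4664)  from 1·(32794,3085) + (16785,1579)
…
step 16: (758918, 71393)  from 1·(445435,41903) + (313483,29490)
step 17: (1204353, 113296)  from 1·(758918,71393) + (445435,41903)
fundamental: x₁=1204353, y₁=113296  (since 1450466148609 − 113·12835983616 = 1)
(1204353+113296√113)^2 = 2900932297217 + 272896754976√113
(1204353+113296√113)^3 = 6987493029899166849 + 657328051091107760√113

1204353 113296
2900932297217 272896754976
6987493029899166849 657328051091107760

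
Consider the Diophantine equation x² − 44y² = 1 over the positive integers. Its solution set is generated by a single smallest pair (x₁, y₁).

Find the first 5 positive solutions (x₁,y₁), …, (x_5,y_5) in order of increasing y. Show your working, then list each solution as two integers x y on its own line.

199 30
79201 11940
31521799 4752090
12545596801 1891319880
4993116004999 752740560150

√44 = [6; 1,1,1,2,1,1,1,12, …], period ℓ=8 (even) → k=7
k=0  a_k=6  p_k/q_k = 6/1
k=1  a_k=1  p_k/q_k = 7/1
k=2  a_k=1  p_k/q_k = 13/2
k=3  a_k=1  p_k/q_k = 20/3
k=4  a_k=2  p_k/q_k = 53/8
k=5  a_k=1  p_k/q_k = 73/11
k=6  a_k=1  p_k/q_k = 126/19
k=7  a_k=1  p_k/q_k = 199/30
→ (199, 30).  Check: 199²=39601, 44·30²=39600, difference 1.
k=2:  x_2 = 199·199+44·30·30 = 79201,  y_2 = 199·30+30·199 = 11940
k=3:  x_3 = 199·79201+44·30·11940 = 31521799,  y_3 = 199·11940+30·79201 = 4752090
k=4:  x_4 = 199·31521799+44·30·4752090 = 12545596801,  y_4 = 199·4752090+30·31521799 = 1891319880
k=5:  x_5 = 199·12545596801+44·30·1891319880 = 4993116004999,  y_5 = 199·1891319880+30·12545596801 = 752740560150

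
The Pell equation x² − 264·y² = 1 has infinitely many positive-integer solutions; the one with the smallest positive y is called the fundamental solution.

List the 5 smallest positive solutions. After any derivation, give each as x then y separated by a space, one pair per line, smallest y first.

√264 → a₀=16, period (4,32); ℓ=2 even so k=1
i=0: a=16 ⇒ p=16, q=1
i=1: a=4 ⇒ p=65, q=4
→ (65, 4).  Check: 65²=4225, 264·4²=4224, difference 1.
k=2:  x_2 = 65·65+264·4·4 = 8449,  y_2 = 65·4+4·65 = 520
k=3:  x_3 = 65·8449+264·4·520 = 1098305,  y_3 = 65·520+4·8449 = 67596
k=4:  x_4 = 65·1098305+264·4·67596 = 142771201,  y_4 = 65·67596+4·1098305 = 8786960
k=5:  x_5 = 65·142771201+264·4·8786960 = 18559157825,  y_5 = 65·8786960+4·142771201 = 1142237204

65 4
8449 520
1098305 67596
142771201 8786960
18559157825 1142237204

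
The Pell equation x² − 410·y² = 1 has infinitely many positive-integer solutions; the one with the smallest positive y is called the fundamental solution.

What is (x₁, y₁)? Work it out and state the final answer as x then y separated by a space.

81 4

[20; 4,40] for √410; ℓ=2 ⇒ convergent index 1
a_0=20:  p_0=20·1+0=20,  q_0=20·0+1=1
a_1=4:  p_1=4·20+1=81,  q_1=4·1+0=4
(x₁, y₁) = (81, 4);  81² − 410·4² = 1 ✓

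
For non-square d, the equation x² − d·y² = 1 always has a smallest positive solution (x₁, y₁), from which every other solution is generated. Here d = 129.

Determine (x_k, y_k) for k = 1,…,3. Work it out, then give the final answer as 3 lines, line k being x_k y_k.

16855 1484
568182049 50025640
19153416854935 1686364322916

[11; 2,1,3,1,6,1,3,1,2,22] for √129; ℓ=10 ⇒ convergent index 9
i=0: a=11 ⇒ p=11, q=1
i=1: a=2 ⇒ p=23, q=2
i=2: a=1 ⇒ p=34, q=3
…
i=4: a=1 ⇒ p=159, q=14
i=5: a=6 ⇒ p=1079, q=95
i=6: a=1 ⇒ p=1238, q=109
…
i=8: a=1 ⇒ p=6031, q=531
i=9: a=2 ⇒ p=16855, q=1484
→ (16855, 1484).  Check: 16855²=284091025, 129·1484²=284091024, difference 1.
n=2: (16855,1484)∘(16855,1484) = (16855·16855+129·1484·1484, 16855·1484+1484·16855) = (568182049,50025640)
n=3: (568182049,50025640)∘(16855,1484) = (16855·568182049+129·1484·50025640, 16855·50025640+1484·568182049) = (19153416854935,1686364322916)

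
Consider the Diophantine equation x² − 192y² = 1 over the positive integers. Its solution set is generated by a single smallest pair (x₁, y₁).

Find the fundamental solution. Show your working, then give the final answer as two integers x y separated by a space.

97 7

√192 → a₀=13, period (1,5,1,26); ℓ=4 even so k=3
k=0  a_k=13  p_k/q_k = 13/1
…
k=2  a_k=5  p_k/q_k = 83/6
k=3  a_k=1  p_k/q_k = 97/7
(x₁, y₁) = (97, 7);  97² − 192·7² = 1 ✓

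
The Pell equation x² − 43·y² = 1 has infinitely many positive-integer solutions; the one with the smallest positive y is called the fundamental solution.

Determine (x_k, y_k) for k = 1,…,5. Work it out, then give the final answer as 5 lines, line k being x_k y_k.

3482 531
24248647 3697884
168867574226 25752063645
1175993762661217 179337367525896
8189620394305140962 1248905401698276099

d=43: √d = [6; 1,1,3,1,5,1,3,1,1,12] (ℓ=10, even), read p_9/q_9
i=0: a=6 ⇒ p=6, q=1
…
i=4: a=1 ⇒ p=59, q=9
…
i=6: a=1 ⇒ p=400, q=61
…
i=8: a=1 ⇒ p=1941, q=296
i=9: a=1 ⇒ p=3482, q=531
→ (3482, 531).  Check: 3482²=12124324, 43·531²=12124323, difference 1.
n=2: (3482,531)∘(3482,531) = (3482·3482+43·531·531, 3482·531+531·3482) = (24248647,3697884)
n=3: (24248647,3697884)∘(3482,531) = (3482·24248647+43·531·3697884, 3482·3697884+531·24248647) = (168867574226,25752063645)
n=4: (168867574226,25752063645)∘(3482,531) = (3482·168867574226+43·531·25752063645, 3482·25752063645+531·168867574226) = (1175993762661217,179337367525896)
n=5: (1175993762661217,179337367525896)∘(3482,531) = (3482·1175993762661217+43·531·179337367525896, 3482·179337367525896+531·1175993762661217) = (8189620394305140962,1248905401698276099)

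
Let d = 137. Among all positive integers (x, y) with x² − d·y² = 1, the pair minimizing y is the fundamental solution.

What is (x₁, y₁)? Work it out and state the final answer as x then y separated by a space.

d=137: √d = [11; 1,2,2,1,1,2,2,1,22] (ℓ=9, odd), read p_17/q_17
i=0: a=11 ⇒ p=11, q=1
i=1: a=1 ⇒ p=12, q=1
i=2: a=2 ⇒ p=35, q=3
i=3: a=2 ⇒ p=82, q=7
…
i=7: a=2 ⇒ p=1229, q=105
…
i=9: a=22 ⇒ p=39597, q=3383
…
i=12: a=2 ⇒ p=285899, q=24426
i=13: a=1 ⇒ p=408178, q=34873
i=14: a=1 ⇒ p=694077, q=59299
i=15: a=2 ⇒ p=1796332, q=153471
i=16: a=2 ⇒ p=4286741, q=366241
i=17: a=1 ⇒ p=6083073, q=519712
(x₁, y₁) = (6083073, 519712);  6083073² − 137·519712² = 1 ✓

6083073 519712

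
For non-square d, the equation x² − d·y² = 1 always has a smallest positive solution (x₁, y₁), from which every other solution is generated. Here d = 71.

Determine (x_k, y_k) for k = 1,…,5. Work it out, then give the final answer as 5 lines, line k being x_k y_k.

d=71: √d = [8; 2,2,1,7,1,2,2,16] (ℓ=8, even), read p_7/q_7
i=0: a=8 ⇒ p=8, q=1
…
i=5: a=1 ⇒ p=514, q=61
i=6: a=2 ⇒ p=1483, q=176
i=7: a=2 ⇒ p=3480, q=413
(x₁, y₁) = (3480, 413);  3480² − 71·413² = 1 ✓
(x_2, y_2) = (3480·3480 + 71·413·413, 3480·413 + 413·3480) = (24220799, 2874480)
(x_3, y_3) = (3480·24220799 + 71·413·2874480, 3480·2874480 + 413·24220799) = (168576757560, 20006380387)
(x_4, y_4) = (3480·168576757560 + 71·413·20006380387, 3480·20006380387 + 413·168576757560) = (1173294208396801, 139244404619040)
(x_5, y_5) = (3480·1173294208396801 + 71·413·139244404619040, 3480·139244404619040 + 413·1173294208396801) = (8166127521864977400, 969141036142138013)

3480 413
24220799 2874480
168576757560 20006380387
1173294208396801 139244404619040
8166127521864977400 969141036142138013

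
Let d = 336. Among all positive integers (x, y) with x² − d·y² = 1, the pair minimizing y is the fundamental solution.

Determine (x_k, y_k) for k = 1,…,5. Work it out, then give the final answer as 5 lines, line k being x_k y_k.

55 3
6049 330
665335 36297
73180801 3992340
8049222775 439121103

[18; 3,36] for √336; ℓ=2 ⇒ convergent index 1
i=0: a=18 ⇒ p=18, q=1
i=1: a=3 ⇒ p=55, q=3
fundamental: x₁=55, y₁=3  (since 3025 − 336·9 = 1)
(55+3√336)^2 = 6049 + 330√336
(55+3√336)^3 = 665335 + 36297√336
(55+3√336)^4 = 73180801 + 3992340√336
(55+3√336)^5 = 8049222775 + 439121103√336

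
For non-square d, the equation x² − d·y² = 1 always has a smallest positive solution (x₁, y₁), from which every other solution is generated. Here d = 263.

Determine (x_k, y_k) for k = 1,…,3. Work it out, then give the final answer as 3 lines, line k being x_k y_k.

√263 → a₀=16, period (4,1,1,1,1,15,1,1,1,1,4,32); ℓ=12 even so k=11
step 0: (16, 1)  from 16·(1,0) + (0,1)
…
step 3: (146, 9)  from 1·(81,5) + (65,4)
…
step 5: (373, 23)  from 1·(227,14) + (146,9)
step 6: (5822, 359)  from 15·(373,23) + (227,14)
…
step 8: (12017, 741)  from 1·(6195,382) + (5822,359)
…
step 10: (30229, 1864)  from 1·(18212,1123) + (12017,741)
step 11: (139128, 8579)  from 4·(30229,1864) + (18212,1123)
(x₁, y₁) = (139128, 8579);  139128² − 263·8579² = 1 ✓
n=2: (139128,8579)∘(139128,8579) = (139128·139128+263·8579·8579, 139128·8579+8579·139128) = (38713200767,2387158224)
n=3: (38713200767,2387158224)∘(139128,8579) = (139128·38713200767+263·8579·2387158224, 139128·2387158224+8579·38713200767) = (10772180392483224,664241098768765)

139128 8579
38713200767 2387158224
10772180392483224 664241098768765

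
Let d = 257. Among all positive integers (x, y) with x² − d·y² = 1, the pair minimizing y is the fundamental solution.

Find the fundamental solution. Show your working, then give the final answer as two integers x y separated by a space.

513 32

√257 → a₀=16, period (32); ℓ=1 odd so k=1
step 0: (16, 1)  from 16·(1,0) + (0,1)
step 1: (513, 32)  from 32·(16,1) + (1,0)
→ (513, 32).  Check: 513²=263169, 257·32²=263168, difference 1.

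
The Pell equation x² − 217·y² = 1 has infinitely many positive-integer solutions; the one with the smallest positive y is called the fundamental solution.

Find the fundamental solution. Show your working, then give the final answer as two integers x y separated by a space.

3844063 260952

√217 = [14; 1,2,1,2,1,…,2,1,28, …], period ℓ=16 (even) → k=15
step 0: (14, 1)  from 14·(1,0) + (0,1)
…
step 2: (44, 3)  from 2·(15,1) + (14,1)
step 3: (59, 4)  from 1·(44,3) + (15,1)
step 4: (162, 11)  from 2·(59,4) + (44,3)
step 5: (221, 15)  from 1·(162,11) + (59,4)
…
step 7: (3668, 249)  from 9·(383,26) + (221,15)
…
step 9: (139163, 9447)  from 9·(15055,1022) + (3668,249)
step 10: (154218, 10469)  from 1·(139163,9447) + (15055,1022)
step 11: (293381, 19916)  from 1·(154218,10469) + (139163,9447)
step 12: (740980, 50301)  from 2·(293381,19916) + (154218,10469)
step 13: (1034361, 70217)  from 1·(740980,50301) + (293381,19916)
step 14: (2809702, 190735)  from 2·(1034361,70217) + (740980,50301)
step 15: (3844063, 260952)  from 1·(2809702,190735) + (1034361,70217)
→ (3844063, 260952).  Check: 3844063²=14776820347969, 217·260952²=14776820347968, difference 1.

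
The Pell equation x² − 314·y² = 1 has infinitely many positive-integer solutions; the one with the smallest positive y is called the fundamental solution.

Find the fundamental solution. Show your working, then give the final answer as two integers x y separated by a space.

√314 = [17; 1,2,1,1,2,1,34, …], period ℓ=7 (odd) → k=13
step 0: (17, 1)  from 17·(1,0) + (0,1)
…
step 2: (53, 3)  from 2·(18,1) + (17,1)
…
step 4: (124, 7)  from 1·(71,4) + (53,3)
step 5: (319, 18)  from 2·(124,7) + (71,4)
step 6: (443, 25)  from 1·(319,18) + (124,7)
step 7: (15381, 868)  from 34·(443,25) + (319,18)
…
step 9: (47029, 2654)  from 2·(15824,893) + (15381,868)
…
step 11: (109882, 6201)  from 1·(62853,3547) + (47029,2654)
step 12: (282617, 15949)  from 2·(109882,6201) + (62853,3547)
step 13: (392499, 22150)  from 1·(282617,15949) + (109882,6201)
fundamental: x₁=392499, y₁=22150  (since 154055465001 − 314·490622500 = 1)

392499 22150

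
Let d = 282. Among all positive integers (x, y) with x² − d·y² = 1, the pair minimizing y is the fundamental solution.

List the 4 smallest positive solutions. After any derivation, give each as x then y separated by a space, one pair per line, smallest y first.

2351 140
11054401 658280
51977791151 3095232420
244399562937601 14553782180560

√282 = [16; 1,3,1,4,1,3,1,32, …], period ℓ=8 (even) → k=7
step 0: (16, 1)  from 16·(1,0) + (0,1)
step 1: (17, 1)  from 1·(16,1) + (1,0)
step 2: (67, 4)  from 3·(17,1) + (16,1)
…
step 6: (1864, 111)  from 3·(487,29) + (403,24)
step 7: (2351, 140)  from 1·(1864,111) + (487,29)
fundamental: x₁=2351, y₁=140  (since 5527201 − 282·19600 = 1)
n=2: (2351,140)∘(2351,140) = (2351·2351+282·140·140, 2351·140+140·2351) = (11054401,658280)
n=3: (11054401,658280)∘(2351,140) = (2351·11054401+282·140·658280, 2351·658280+140·11054401) = (51977791151,3095232420)
n=4: (51977791151,3095232420)∘(2351,140) = (2351·51977791151+282·140·3095232420, 2351·3095232420+140·51977791151) = (244399562937601,14553782180560)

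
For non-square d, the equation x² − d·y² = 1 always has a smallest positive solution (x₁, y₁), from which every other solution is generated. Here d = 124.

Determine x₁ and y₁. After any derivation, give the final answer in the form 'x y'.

√124 → a₀=11, period (7,2,1,1,1,…,2,7,22); ℓ=16 even so k=15
step 0: (11, 1)  from 11·(1,0) + (0,1)
…
step 12: (152167, 13665)  from 1·(84875,7622) + (67292,6043)
step 13: (237042, 21287)  from 1·(152167,13665) + (84875,7622)
step 14: (626251, 56239)  from 2·(237042,21287) + (152167,13665)
step 15: (4620799, 414960)  from 7·(626251,56239) + (237042,21287)
fundamental: x₁=4620799, y₁=414960  (since 21351783398401 − 124·172191801600 = 1)

4620799 414960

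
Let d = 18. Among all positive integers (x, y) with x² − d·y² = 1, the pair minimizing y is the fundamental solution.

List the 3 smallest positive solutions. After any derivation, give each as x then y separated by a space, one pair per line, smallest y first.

d=18: √d = [4; 4,8] (ℓ=2, even), read p_1/q_1
i=0: a=4 ⇒ p=4, q=1
i=1: a=4 ⇒ p=17, q=4
→ (17, 4).  Check: 17²=289, 18·4²=288, difference 1.
n=2: (17,4)∘(17,4) = (17·17+18·4·4, 17·4+4·17) = (577,136)
n=3: (577,136)∘(17,4) = (17·577+18·4·136, 17·136+4·577) = (19601,4620)

17 4
577 136
19601 4620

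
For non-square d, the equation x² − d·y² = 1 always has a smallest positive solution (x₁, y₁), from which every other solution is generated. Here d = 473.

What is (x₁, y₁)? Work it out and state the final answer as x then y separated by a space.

87 4

√473 = [21; 1,2,1,42, …], period ℓ=4 (even) → k=3
step 0: (21, 1)  from 21·(1,0) + (0,1)
…
step 2: (65, 3)  from 2·(22,1) + (21,1)
step 3: (87, 4)  from 1·(65,3) + (22,1)
fundamental: x₁=87, y₁=4  (since 7569 − 473·16 = 1)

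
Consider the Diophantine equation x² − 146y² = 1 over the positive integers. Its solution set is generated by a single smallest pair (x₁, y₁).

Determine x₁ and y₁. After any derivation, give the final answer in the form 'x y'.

145 12

√146 → a₀=12, period (12,24); ℓ=2 even so k=1
k=0  a_k=12  p_k/q_k = 12/1
k=1  a_k=12  p_k/q_k = 145/12
fundamental: x₁=145, y₁=12  (since 21025 − 146·144 = 1)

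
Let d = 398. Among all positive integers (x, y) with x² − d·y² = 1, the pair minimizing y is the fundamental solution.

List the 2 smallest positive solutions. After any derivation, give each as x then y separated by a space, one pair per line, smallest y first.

√398 → a₀=19, period (1,18,1,38); ℓ=4 even so k=3
step 0: (19, 1)  from 19·(1,0) + (0,1)
…
step 2: (379, 19)  from 18·(20,1) + (19,1)
step 3: (399, 20)  from 1·(379,19) + (20,1)
fundamental: x₁=399, y₁=20  (since 159201 − 398·400 = 1)
k=2:  x_2 = 399·399+398·20·20 = 318401,  y_2 = 399·20+20·399 = 15960

399 20
318401 15960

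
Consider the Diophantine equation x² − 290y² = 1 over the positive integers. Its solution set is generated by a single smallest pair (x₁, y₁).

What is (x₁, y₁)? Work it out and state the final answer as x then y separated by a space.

[17; 34] for √290; ℓ=1 ⇒ convergent index 1
step 0: (17, 1)  from 17·(1,0) + (0,1)
step 1: (579, 34)  from 34·(17,1) + (1,0)
fundamental: x₁=579, y₁=34  (since 335241 − 290·1156 = 1)

579 34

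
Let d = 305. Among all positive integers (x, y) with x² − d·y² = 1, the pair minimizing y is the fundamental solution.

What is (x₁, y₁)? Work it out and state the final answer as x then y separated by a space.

√305 = [17; 2,6,2,34, …], period ℓ=4 (even) → k=3
step 0: (17, 1)  from 17·(1,0) + (0,1)
…
step 2: (227, 13)  from 6·(35,2) + (17,1)
step 3: (489, 28)  from 2·(227,13) + (35,2)
(x₁, y₁) = (489, 28);  489² − 305·28² = 1 ✓

489 28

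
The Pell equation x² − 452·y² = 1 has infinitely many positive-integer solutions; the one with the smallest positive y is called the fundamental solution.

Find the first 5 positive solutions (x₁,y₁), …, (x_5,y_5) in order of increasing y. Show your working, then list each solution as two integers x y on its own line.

1204353 56648
2900932297217 136448377488
6987493029899166849 328664025545553880
16830816386073401651890177 791655010315592455701792
40540488414026331506287881514113 1906864173276900777578095047272

d=452: √d = [21; 3,1,5,3,10,3,5,1,3,42] (ℓ=10, even), read p_9/q_9
k=0  a_k=21  p_k/q_k = 21/1
k=1  a_k=3  p_k/q_k = 64/3
k=2  a_k=1  p_k/q_k = 85/4
k=3  a_k=5  p_k/q_k = 489/23
k=4  a_k=3  p_k/q_k = 1552/73
k=5  a_k=10  p_k/q_k = 16009/753
…
k=7  a_k=5  p_k/q_k = 263904/12413
k=8  a_k=1  p_k/q_k = 313483/14745
k=9  a_k=3  p_k/q_k = 1204353/56648
→ (1204353, 56648).  Check: 1204353²=1450466148609, 452·56648²=1450466148608, difference 1.
n=2: (1204353,56648)∘(1204353,56648) = (1204353·1204353+452·56648·56648, 1204353·56648+56648·1204353) = (2900932297217,136448377488)
n=3: (2900932297217,136448377488)∘(1204353,56648) = (1204353·2900932297217+452·56648·136448377488, 1204353·136448377488+56648·2900932297217) = (6987493029899166849,328664025545553880)
n=4: (6987493029899166849,328664025545553880)∘(1204353,56648) = (1204353·6987493029899166849+452·56648·328664025545553880, 1204353·328664025545553880+56648·6987493029899166849) = (16830816386073401651890177,791655010315592455701792)
n=5: (16830816386073401651890177,791655010315592455701792)∘(1204353,56648) = (1204353·16830816386073401651890177+452·56648·791655010315592455701792, 1204353·791655010315592455701792+56648·16830816386073401651890177) = (40540488414026331506287881514113,1906864173276900777578095047272)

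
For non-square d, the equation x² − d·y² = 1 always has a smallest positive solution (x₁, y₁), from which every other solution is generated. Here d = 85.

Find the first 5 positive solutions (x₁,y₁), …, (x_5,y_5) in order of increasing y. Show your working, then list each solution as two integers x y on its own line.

d=85: √d = [9; 4,1,1,4,18] (ℓ=5, odd), read p_9/q_9
i=0: a=9 ⇒ p=9, q=1
i=1: a=4 ⇒ p=37, q=4
i=2: a=1 ⇒ p=46, q=5
i=3: a=1 ⇒ p=83, q=9
i=4: a=4 ⇒ p=378, q=41
i=5: a=18 ⇒ p=6887, q=747
…
i=7: a=1 ⇒ p=34813, q=3776
i=8: a=1 ⇒ p=62739, q=6805
i=9: a=4 ⇒ p=285769, q=30996
(x₁, y₁) = (285769, 30996);  285769² − 85·30996² = 1 ✓
(285769+30996√85)^2 = 163327842721 + 17715391848√85
(285769+30996√85)^3 = 93348068572789129 + 10125019625991228√85
(285769+30996√85)^4 = 53351968415791425367681 + 5786833466982059076816√85
(285769+30996√85)^5 = 30492677324331251603220874249 + 3307395226041867061019271780√85

285769 30996
163327842721 17715391848
93348068572789129 10125019625991228
53351968415791425367681 5786833466982059076816
30492677324331251603220874249 3307395226041867061019271780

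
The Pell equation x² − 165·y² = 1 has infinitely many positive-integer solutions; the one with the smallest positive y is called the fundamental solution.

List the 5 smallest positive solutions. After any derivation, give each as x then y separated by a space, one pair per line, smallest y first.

1079 84
2328481 181272
5024860919 391184892
10843647534721 844176815664
23400586355066999 1821733177018020

[12; 1,5,2,5,1,24] for √165; ℓ=6 ⇒ convergent index 5
step 0: (12, 1)  from 12·(1,0) + (0,1)
…
step 4: (912, 71)  from 5·(167,13) + (77,6)
step 5: (1079, 84)  from 1·(912,71) + (167,13)
→ (1079, 84).  Check: 1079²=1164241, 165·84²=1164240, difference 1.
n=2: (1079,84)∘(1079,84) = (1079·1079+165·84·84, 1079·84+84·1079) = (2328481,181272)
n=3: (2328481,181272)∘(1079,84) = (1079·2328481+165·84·181272, 1079·181272+84·2328481) = (5024860919,391184892)
n=4: (5024860919,391184892)∘(1079,84) = (1079·5024860919+165·84·391184892, 1079·391184892+84·5024860919) = (10843647534721,844176815664)
n=5: (10843647534721,844176815664)∘(1079,84) = (1079·10843647534721+165·84·844176815664, 1079·844176815664+84·10843647534721) = (23400586355066999,1821733177018020)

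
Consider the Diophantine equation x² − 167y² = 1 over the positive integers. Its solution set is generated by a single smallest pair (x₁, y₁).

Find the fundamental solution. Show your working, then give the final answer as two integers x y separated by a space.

168 13

√167 = [12; 1,11,1,24, …], period ℓ=4 (even) → k=3
a_0=12:  p_0=12·1+0=12,  q_0=12·0+1=1
…
a_2=11:  p_2=11·13+12=155,  q_2=11·1+1=12
a_3=1:  p_3=1·155+13=168,  q_3=1·12+1=13
→ (168, 13).  Check: 168²=28224, 167·13²=28223, difference 1.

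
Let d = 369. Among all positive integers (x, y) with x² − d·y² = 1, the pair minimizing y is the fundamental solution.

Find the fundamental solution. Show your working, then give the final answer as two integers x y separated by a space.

8396801 437120

√369 = [19; 4,1,3,2,7,4,7,2,3,1,4,38, …], period ℓ=12 (even) → k=11
a_0=19:  p_0=19·1+0=19,  q_0=19·0+1=1
…
a_2=1:  p_2=1·77+19=96,  q_2=1·4+1=5
a_3=3:  p_3=3·96+77=365,  q_3=3·5+4=19
a_4=2:  p_4=2·365+96=826,  q_4=2·19+5=43
…
a_6=4:  p_6=4·6147+826=25414,  q_6=4·320+43=1323
…
a_8=2:  p_8=2·184045+25414=393504,  q_8=2·9581+1323=20485
…
a_10=1:  p_10=1·1364557+393504=1758061,  q_10=1·71036+20485=91521
a_11=4:  p_11=4·1758061+1364557=8396801,  q_11=4·91521+71036=437120
→ (8396801, 437120).  Check: 8396801²=70506267033601, 369·437120²=70506267033600, difference 1.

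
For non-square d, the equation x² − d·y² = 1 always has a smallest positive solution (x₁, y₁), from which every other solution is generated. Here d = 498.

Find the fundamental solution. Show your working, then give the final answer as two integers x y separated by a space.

179777 8056

√498 → a₀=22, period (3,6,22,6,3,44); ℓ=6 even so k=5
a_0=22:  p_0=22·1+0=22,  q_0=22·0+1=1
…
a_2=6:  p_2=6·67+22=424,  q_2=6·3+1=19
a_3=22:  p_3=22·424+67=9395,  q_3=22·19+3=421
a_4=6:  p_4=6·9395+424=56794,  q_4=6·421+19=2545
a_5=3:  p_5=3·56794+9395=179777,  q_5=3·2545+421=8056
fundamental: x₁=179777, y₁=8056  (since 32319769729 − 498·64899136 = 1)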